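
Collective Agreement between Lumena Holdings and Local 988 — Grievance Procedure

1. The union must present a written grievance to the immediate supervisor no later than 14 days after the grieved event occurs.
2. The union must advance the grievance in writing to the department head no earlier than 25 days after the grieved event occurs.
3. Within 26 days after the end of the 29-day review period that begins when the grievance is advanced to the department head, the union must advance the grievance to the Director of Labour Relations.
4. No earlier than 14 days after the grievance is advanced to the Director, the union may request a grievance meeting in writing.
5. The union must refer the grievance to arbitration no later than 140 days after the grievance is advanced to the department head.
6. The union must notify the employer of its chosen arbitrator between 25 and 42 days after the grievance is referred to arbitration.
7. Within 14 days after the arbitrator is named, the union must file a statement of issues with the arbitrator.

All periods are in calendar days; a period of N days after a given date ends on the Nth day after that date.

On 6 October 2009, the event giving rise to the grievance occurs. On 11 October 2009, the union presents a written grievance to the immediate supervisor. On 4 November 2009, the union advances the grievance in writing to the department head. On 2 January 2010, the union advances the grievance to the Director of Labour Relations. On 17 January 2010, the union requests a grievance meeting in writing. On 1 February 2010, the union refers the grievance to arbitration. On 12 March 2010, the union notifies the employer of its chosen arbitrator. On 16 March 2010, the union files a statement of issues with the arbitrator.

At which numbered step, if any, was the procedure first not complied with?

Step 3

Step 1 — counting 14 days from 6 October 2009 (when the grieved event occurs) gives a deadline of 20 October 2009; done 11 October 2009 — timely.
Step 2 — must wait 25 days from 6 October 2009 (when the grieved event occurs), so not before 31 October 2009; done 4 November 2009 — permitted.
Step 3 — counting 26 days from 3 December 2009 (end of the 29-day review period, which began when the grievance is advanced to the department head on 4 November 2009) gives a deadline of 29 December 2009; done 2 January 2010 — 4 days late.
The procedure was therefore not followed at step 3.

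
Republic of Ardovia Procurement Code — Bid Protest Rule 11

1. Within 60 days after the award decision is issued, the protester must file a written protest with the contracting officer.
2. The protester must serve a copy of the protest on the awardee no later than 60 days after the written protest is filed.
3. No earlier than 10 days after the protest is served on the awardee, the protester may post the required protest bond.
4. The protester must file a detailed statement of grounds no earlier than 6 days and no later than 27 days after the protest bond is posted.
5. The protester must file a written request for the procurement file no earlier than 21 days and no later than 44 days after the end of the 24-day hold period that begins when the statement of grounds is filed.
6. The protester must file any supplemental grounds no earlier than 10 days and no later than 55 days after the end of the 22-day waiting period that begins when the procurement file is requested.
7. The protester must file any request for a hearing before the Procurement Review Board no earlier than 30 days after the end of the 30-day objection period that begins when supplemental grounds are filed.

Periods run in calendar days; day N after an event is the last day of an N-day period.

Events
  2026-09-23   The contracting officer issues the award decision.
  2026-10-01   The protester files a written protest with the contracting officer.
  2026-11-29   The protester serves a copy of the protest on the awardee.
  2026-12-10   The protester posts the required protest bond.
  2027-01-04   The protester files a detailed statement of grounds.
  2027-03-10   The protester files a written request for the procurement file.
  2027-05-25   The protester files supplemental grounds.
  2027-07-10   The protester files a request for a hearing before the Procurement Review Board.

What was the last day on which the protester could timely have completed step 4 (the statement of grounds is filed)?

Step 4 runs from 2026-12-10, when the protest bond is posted. The window is 6–27 days after 2026-12-10; it closes on 2027-01-06.

2027-01-06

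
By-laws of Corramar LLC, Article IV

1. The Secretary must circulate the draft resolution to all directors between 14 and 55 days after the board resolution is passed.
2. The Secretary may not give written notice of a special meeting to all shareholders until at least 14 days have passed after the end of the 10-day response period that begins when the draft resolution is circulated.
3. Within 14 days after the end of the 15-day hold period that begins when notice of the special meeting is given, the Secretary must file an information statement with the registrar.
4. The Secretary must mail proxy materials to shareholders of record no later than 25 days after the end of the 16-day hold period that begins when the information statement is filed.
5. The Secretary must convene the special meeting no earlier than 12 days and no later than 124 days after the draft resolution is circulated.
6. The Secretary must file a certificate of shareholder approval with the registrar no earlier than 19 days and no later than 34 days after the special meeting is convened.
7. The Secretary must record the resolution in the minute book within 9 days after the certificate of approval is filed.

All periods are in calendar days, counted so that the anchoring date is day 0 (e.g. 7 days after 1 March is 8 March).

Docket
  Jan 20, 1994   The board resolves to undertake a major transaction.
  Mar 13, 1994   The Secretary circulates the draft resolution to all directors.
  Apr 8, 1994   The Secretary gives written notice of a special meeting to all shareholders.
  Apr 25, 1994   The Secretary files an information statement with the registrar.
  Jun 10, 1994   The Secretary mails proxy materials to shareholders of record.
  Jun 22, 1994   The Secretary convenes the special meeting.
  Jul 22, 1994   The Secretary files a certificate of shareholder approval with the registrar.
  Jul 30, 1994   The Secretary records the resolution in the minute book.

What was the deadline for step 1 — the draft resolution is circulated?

Mar 16, 1994

Step 1 runs from Jan 20, 1994, when the board resolution is passed. The window is 14–55 days after Jan 20, 1994; it closes on Mar 16, 1994.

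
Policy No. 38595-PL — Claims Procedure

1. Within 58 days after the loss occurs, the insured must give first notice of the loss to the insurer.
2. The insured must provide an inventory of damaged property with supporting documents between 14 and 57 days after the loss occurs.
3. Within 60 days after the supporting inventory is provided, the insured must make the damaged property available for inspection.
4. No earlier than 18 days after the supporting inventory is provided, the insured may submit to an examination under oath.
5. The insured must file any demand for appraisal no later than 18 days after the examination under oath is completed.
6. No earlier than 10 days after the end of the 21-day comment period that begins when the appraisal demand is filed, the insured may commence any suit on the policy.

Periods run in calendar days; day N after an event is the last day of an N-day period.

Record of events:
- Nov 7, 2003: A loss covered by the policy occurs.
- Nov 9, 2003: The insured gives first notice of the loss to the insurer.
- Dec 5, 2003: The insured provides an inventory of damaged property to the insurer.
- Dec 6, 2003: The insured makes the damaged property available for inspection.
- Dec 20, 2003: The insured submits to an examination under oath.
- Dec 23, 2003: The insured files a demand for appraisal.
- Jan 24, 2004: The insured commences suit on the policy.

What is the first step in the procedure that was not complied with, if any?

Step 1: 58 days after Nov 7, 2003 (when the loss occurs) is Jan 4, 2004; completed Nov 9, 2003, before the deadline.
Step 2: the window is 14–57 days after Nov 7, 2003 (when the loss occurs), so Nov 21, 2003 through Jan 3, 2004; done Dec 5, 2003 — within the window.
Step 3: 60 days after Dec 5, 2003 (when the supporting inventory is provided) is Feb 3, 2004; Dec 6, 2003 is within that limit.
Step 4: the earliest permitted date is 18 days after Dec 5, 2003 (when the supporting inventory is provided), i.e. Dec 23, 2003; done Dec 20, 2003 — 3 days too early.

Step 4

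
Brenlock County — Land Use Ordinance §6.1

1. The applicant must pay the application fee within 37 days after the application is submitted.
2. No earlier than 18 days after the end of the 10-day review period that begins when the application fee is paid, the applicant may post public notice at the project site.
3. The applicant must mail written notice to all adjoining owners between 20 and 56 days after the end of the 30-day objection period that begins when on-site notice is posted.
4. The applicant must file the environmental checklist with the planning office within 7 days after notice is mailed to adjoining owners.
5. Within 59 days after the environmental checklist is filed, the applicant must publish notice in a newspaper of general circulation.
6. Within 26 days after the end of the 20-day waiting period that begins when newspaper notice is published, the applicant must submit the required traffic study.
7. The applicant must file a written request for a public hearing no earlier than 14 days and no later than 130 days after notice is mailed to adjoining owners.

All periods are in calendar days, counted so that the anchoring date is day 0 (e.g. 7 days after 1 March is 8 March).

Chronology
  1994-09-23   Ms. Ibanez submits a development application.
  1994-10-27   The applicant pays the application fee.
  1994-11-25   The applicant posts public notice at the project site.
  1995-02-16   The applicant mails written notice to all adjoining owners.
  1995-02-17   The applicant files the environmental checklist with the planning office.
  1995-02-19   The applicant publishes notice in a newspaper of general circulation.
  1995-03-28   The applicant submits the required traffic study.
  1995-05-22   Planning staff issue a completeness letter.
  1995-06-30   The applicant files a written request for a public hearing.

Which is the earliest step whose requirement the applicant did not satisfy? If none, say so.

Step 7

Step 1: 37 days after 1994-09-23 (when the application is submitted) is 1994-10-30; 1994-10-27 is within that limit.
Step 2: the earliest permitted date is 18 days after 1994-11-06 (end of the 10-day review period, which began when the application fee is paid on 1994-10-27), i.e. 1994-11-24; done 1994-11-25 — permitted.
Step 3: the window is 20–56 days after 1994-12-25 (end of the 30-day objection period, which began when on-site notice is posted on 1994-11-25), so 1995-01-14 through 1995-02-19; done 1995-02-16, which is between those dates.
Step 4: 7 days after 1995-02-16 (when notice is mailed to adjoining owners) is 1995-02-23; 1995-02-17 is within that limit.
Step 5: 59 days after 1995-02-17 (when the environmental checklist is filed) is 1995-04-17; 1995-02-19 is within that limit.
Step 6: 26 days after 1995-03-11 (end of the 20-day waiting period, which began when newspaper notice is published on 1995-02-19) is 1995-04-06; 1995-03-28 is within that limit.
Step 7: the window is 14–130 days after 1995-02-16 (when notice is mailed to adjoining owners), so 1995-03-02 through 1995-06-26; 1995-06-30 is 4 days past the end of the window.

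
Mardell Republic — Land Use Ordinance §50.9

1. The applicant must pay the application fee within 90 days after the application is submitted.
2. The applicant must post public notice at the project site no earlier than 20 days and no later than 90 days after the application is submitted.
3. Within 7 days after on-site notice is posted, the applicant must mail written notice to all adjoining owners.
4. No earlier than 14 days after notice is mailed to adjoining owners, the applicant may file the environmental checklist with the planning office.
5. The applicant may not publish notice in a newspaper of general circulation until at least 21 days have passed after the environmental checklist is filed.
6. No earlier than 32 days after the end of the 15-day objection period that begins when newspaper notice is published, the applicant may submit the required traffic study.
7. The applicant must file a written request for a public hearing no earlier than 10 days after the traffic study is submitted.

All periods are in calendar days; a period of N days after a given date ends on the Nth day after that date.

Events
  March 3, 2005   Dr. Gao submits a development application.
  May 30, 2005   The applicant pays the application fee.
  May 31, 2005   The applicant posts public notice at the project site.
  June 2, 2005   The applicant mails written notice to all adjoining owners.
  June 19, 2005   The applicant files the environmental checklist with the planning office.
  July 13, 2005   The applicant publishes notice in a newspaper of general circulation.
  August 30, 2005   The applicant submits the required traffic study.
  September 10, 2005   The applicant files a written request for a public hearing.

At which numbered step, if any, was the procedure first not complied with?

Step 1: 90 days after March 3, 2005 (when the application is submitted) is June 1, 2005; May 30, 2005 is within that limit.
Step 2: the window is 20–90 days after March 3, 2005 (when the application is submitted), so March 23, 2005 through June 1, 2005; done May 31, 2005 — within the window.
Step 3: 7 days after May 31, 2005 (when on-site notice is posted) is June 7, 2005; completed June 2, 2005, before the deadline.
Step 4: the earliest permitted date is 14 days after June 2, 2005 (when notice is mailed to adjoining owners), i.e. June 16, 2005; done June 19, 2005, after the minimum wait.
Step 5: the earliest permitted date is 21 days after June 19, 2005 (when the environmental checklist is filed), i.e. July 10, 2005; July 13, 2005 is on or after that date.
Step 6: the earliest permitted date is 32 days after July 28, 2005 (end of the 15-day objection period, which began when newspaper notice is published on July 13, 2005), i.e. August 29, 2005; done August 30, 2005, after the minimum wait.
Step 7: the earliest permitted date is 10 days after August 30, 2005 (when the traffic study is submitted), i.e. September 9, 2005; done September 10, 2005, after the minimum wait.

None — every step was satisfied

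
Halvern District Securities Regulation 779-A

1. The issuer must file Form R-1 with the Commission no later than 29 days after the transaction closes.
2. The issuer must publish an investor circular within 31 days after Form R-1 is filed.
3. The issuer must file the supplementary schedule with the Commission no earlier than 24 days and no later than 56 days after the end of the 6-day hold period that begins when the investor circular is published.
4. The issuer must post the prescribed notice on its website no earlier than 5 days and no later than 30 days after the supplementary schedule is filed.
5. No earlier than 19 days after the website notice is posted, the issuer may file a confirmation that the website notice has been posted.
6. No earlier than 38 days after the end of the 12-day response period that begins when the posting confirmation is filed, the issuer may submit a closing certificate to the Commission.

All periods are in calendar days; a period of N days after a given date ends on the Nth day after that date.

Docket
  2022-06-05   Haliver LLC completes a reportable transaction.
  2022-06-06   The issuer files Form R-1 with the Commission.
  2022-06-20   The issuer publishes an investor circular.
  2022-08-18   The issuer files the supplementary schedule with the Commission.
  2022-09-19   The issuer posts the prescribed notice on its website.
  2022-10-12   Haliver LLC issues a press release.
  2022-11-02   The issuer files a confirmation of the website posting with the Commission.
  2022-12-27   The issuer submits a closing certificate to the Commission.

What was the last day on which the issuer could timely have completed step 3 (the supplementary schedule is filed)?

The investor circular is published on 2022-06-20; the 6-day hold period therefore ends 2022-06-26, and step 3 runs from that date. The window is 24–56 days after 2022-06-26; it closes on 2022-08-21.

2022-08-21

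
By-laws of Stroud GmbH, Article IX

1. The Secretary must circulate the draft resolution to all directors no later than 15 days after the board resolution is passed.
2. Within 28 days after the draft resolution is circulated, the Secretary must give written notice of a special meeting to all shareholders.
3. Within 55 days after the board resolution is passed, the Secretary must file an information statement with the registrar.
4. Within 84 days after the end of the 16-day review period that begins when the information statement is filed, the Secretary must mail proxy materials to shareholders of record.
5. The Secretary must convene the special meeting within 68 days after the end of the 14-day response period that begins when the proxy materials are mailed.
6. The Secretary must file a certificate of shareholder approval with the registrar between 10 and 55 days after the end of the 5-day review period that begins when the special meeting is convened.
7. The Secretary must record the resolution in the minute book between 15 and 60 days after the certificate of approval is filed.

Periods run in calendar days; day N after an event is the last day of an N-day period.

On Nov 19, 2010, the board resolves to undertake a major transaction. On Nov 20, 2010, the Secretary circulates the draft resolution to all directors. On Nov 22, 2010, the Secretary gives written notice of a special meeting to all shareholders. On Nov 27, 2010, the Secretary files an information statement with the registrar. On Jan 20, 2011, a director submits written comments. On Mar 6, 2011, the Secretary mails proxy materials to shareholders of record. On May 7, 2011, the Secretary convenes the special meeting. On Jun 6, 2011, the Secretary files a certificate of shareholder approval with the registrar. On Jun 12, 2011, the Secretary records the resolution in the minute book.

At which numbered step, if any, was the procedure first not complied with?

(1) due by Nov 19, 2010 + 15 days = Dec 4, 2010; completed Nov 20, 2010, before the deadline.
(2) due by Nov 20, 2010 + 28 days = Dec 18, 2010; done Nov 22, 2010 — timely.
(3) due by Nov 19, 2010 + 55 days = Jan 13, 2011; done Nov 27, 2010 — timely.
(4) due by Dec 13, 2010 + 84 days = Mar 7, 2011; completed Mar 6, 2011, before the deadline.
(5) due by Mar 20, 2011 + 68 days = May 27, 2011; done May 7, 2011 — timely.
(6) the permitted window runs from May 12, 2011 + 10 = May 22, 2011 to May 12, 2011 + 55 = Jul 6, 2011; done Jun 6, 2011, which is between those dates.
(7) the permitted window runs from Jun 6, 2011 + 15 = Jun 21, 2011 to Jun 6, 2011 + 60 = Aug 5, 2011; Jun 12, 2011 is 9 days too early.
The analysis stops there.

Step 7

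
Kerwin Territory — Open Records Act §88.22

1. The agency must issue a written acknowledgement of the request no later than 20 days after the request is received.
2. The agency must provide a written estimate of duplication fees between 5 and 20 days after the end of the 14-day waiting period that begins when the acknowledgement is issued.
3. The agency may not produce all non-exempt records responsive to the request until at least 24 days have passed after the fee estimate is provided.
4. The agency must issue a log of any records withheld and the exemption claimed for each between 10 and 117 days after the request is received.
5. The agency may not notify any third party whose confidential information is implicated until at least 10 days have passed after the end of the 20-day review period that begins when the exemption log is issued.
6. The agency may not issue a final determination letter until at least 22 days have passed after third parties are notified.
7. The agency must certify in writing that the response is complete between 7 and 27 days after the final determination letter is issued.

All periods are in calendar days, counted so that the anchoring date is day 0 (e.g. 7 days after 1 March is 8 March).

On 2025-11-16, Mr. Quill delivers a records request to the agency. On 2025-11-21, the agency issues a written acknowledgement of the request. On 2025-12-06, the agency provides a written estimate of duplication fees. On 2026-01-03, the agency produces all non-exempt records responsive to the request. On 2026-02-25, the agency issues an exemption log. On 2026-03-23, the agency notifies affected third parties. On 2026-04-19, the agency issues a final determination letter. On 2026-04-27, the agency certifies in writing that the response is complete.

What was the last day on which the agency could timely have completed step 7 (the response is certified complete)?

2026-05-16

Step 7 runs from 2026-04-19, when the final determination letter is issued. The window is 7–27 days after 2026-04-19; it closes on 2026-05-16.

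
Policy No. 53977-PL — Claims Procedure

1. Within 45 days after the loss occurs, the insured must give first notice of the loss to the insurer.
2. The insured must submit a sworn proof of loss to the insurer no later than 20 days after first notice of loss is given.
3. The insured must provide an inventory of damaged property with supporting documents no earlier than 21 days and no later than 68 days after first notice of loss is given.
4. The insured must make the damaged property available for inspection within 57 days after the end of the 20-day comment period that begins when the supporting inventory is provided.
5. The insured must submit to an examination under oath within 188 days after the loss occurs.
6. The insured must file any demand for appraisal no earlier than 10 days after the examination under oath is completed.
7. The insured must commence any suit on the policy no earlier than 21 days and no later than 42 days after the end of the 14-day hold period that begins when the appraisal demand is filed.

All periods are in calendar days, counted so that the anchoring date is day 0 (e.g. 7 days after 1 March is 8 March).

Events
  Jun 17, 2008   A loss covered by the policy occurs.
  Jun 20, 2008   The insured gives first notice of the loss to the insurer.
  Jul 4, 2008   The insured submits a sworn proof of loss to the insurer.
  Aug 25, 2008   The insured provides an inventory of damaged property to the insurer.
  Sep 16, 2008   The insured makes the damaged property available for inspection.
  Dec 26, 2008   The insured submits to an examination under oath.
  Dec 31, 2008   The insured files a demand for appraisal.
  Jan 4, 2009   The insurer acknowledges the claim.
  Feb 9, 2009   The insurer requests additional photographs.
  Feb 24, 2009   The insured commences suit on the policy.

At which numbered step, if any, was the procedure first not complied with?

Step 1: 45 days after Jun 17, 2008 (when the loss occurs) is Aug 1, 2008; Jun 20, 2008 is within that limit.
Step 2: 20 days after Jun 20, 2008 (when first notice of loss is given) is Jul 10, 2008; completed Jul 4, 2008, before the deadline.
Step 3: the window is 21–68 days after Jun 20, 2008 (when first notice of loss is given), so Jul 11, 2008 through Aug 27, 2008; done Aug 25, 2008 — within the window.
Step 4: 57 days after Sep 14, 2008 (end of the 20-day comment period, which began when the supporting inventory is provided on Aug 25, 2008) is Nov 10, 2008; Sep 16, 2008 is within that limit.
Step 5: 188 days after Jun 17, 2008 (when the loss occurs) is Dec 22, 2008; done Dec 26, 2008 — 4 days late.

Step 5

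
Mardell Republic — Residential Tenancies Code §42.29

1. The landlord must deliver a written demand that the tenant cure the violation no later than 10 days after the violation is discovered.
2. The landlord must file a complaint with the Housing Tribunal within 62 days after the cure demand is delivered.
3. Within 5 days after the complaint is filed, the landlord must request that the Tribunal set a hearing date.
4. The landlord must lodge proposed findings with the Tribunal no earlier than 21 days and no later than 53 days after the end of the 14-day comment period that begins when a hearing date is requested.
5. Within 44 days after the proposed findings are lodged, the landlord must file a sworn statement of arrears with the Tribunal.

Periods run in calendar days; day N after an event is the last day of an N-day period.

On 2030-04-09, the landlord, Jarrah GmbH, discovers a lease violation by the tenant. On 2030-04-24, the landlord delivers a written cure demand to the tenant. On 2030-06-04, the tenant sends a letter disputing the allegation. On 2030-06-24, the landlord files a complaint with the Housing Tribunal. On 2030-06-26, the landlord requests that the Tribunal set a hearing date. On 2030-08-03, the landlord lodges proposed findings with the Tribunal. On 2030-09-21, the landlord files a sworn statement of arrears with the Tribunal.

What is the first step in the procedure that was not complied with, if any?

Step 1

Step 1: 10 days after 2030-04-09 (when the violation is discovered) is 2030-04-19; done 2030-04-24 — 5 days late.
The procedure was therefore not followed at step 1.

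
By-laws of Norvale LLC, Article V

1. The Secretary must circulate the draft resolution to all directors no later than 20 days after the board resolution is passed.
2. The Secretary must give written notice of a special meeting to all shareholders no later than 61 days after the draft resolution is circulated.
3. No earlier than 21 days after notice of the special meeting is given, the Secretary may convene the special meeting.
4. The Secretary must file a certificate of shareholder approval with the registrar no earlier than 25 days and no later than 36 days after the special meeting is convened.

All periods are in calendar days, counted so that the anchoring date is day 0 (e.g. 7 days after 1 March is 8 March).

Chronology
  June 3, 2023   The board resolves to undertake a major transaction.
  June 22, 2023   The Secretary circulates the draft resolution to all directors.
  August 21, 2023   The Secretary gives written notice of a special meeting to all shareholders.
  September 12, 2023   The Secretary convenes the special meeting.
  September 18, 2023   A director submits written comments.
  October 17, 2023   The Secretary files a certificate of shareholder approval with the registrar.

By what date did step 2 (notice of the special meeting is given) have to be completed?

Step 2 runs from June 22, 2023, when the draft resolution is circulated. 61 days after June 22, 2023 is August 22, 2023.

August 22, 2023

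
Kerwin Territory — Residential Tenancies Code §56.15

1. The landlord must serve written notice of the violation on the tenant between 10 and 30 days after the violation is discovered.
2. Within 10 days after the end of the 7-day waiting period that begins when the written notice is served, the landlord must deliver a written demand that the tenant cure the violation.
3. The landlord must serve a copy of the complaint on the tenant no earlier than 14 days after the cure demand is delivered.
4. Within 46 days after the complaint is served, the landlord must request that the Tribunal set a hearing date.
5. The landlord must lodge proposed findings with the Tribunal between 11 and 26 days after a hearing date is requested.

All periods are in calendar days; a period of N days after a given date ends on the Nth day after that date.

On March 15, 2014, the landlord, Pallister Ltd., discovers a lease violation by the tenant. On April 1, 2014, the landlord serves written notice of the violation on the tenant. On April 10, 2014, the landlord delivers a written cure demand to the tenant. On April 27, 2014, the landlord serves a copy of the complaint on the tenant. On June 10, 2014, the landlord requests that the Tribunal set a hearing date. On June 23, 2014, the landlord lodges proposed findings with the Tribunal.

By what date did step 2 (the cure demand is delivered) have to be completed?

The written notice is served on April 1, 2014; the 7-day waiting period therefore ends April 8, 2014, and step 2 runs from that date. 10 days after April 8, 2014 is April 18, 2014.

April 18, 2014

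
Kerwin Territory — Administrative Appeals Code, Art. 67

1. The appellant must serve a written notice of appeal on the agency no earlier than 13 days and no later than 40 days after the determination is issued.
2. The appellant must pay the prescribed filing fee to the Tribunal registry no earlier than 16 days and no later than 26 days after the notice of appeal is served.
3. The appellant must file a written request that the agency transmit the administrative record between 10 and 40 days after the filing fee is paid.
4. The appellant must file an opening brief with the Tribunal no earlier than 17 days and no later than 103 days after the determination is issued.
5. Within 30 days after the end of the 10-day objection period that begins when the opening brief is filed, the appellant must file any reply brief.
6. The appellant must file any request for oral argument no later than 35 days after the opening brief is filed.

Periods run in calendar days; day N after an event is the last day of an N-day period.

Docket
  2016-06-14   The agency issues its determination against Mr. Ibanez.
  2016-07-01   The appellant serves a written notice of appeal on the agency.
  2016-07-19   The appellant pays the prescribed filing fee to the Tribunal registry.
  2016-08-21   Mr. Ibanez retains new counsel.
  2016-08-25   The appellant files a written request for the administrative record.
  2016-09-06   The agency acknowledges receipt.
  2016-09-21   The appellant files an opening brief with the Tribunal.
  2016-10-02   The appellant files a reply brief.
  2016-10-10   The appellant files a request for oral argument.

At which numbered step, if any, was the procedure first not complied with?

Step 1: the window is 13–40 days after 2016-06-14 (when the determination is issued), so 2016-06-27 through 2016-07-24; done 2016-07-01 — within the window.
Step 2: the window is 16–26 days after 2016-07-01 (when the notice of appeal is served), so 2016-07-17 through 2016-07-27; 2016-07-19 falls inside that range.
Step 3: the window is 10–40 days after 2016-07-19 (when the filing fee is paid), so 2016-07-29 through 2016-08-28; 2016-08-25 falls inside that range.
Step 4: the window is 17–103 days after 2016-06-14 (when the determination is issued), so 2016-07-01 through 2016-09-25; done 2016-09-21 — within the window.
Step 5: 30 days after 2016-10-01 (end of the 10-day objection period, which began when the opening brief is filed on 2016-09-21) is 2016-10-31; 2016-10-02 is within that limit.
Step 6: 35 days after 2016-09-21 (when the opening brief is filed) is 2016-10-26; completed 2016-10-10, before the deadline.

None — every step was satisfied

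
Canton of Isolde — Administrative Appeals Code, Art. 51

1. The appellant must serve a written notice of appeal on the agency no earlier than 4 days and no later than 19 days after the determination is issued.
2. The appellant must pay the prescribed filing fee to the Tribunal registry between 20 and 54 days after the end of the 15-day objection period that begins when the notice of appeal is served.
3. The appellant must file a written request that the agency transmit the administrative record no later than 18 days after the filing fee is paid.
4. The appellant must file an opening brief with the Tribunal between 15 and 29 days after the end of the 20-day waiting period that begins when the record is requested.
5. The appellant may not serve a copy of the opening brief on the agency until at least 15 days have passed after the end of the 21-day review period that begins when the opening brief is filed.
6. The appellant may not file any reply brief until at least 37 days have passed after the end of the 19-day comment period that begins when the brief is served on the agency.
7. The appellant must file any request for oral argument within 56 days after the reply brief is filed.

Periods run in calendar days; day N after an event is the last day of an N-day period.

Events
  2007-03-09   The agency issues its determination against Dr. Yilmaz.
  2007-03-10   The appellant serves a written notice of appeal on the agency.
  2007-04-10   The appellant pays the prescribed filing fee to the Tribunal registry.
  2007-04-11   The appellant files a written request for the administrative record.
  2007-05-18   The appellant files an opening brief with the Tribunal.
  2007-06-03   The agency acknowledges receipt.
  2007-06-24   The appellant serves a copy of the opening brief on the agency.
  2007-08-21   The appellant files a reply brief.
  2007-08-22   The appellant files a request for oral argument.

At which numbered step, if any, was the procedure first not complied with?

Step 1 — 4 and 19 days from 2007-03-09 (when the determination is issued) are 2007-03-13 and 2007-03-28 respectively; 2007-03-10 is 3 days too early.

Step 1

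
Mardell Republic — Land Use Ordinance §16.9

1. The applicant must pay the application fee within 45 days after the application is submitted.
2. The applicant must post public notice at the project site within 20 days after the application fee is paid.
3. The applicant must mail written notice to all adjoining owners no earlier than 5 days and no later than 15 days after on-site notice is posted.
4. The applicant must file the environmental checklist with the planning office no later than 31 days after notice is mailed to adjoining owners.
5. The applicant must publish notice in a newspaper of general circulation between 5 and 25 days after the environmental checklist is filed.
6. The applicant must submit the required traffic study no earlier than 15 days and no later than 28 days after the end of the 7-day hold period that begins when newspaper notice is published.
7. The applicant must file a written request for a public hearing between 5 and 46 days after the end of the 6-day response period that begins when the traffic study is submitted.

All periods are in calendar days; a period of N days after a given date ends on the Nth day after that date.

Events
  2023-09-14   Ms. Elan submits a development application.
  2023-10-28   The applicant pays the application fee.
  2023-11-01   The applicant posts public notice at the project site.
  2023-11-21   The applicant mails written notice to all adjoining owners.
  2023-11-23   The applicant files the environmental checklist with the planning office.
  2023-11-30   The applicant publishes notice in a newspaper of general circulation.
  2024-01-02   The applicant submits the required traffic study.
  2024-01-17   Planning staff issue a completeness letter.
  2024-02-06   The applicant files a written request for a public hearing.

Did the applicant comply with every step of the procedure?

Step 1: 45 days after 2023-09-14 (when the application is submitted) is 2023-10-29; done 2023-10-28 — timely.
Step 2: 20 days after 2023-10-28 (when the application fee is paid) is 2023-11-17; completed 2023-11-01, before the deadline.
Step 3: the window is 5–15 days after 2023-11-01 (when on-site notice is posted), so 2023-11-06 through 2023-11-16; done 2023-11-21 — 5 days after the window closed.
That is the first point of non-compliance.

No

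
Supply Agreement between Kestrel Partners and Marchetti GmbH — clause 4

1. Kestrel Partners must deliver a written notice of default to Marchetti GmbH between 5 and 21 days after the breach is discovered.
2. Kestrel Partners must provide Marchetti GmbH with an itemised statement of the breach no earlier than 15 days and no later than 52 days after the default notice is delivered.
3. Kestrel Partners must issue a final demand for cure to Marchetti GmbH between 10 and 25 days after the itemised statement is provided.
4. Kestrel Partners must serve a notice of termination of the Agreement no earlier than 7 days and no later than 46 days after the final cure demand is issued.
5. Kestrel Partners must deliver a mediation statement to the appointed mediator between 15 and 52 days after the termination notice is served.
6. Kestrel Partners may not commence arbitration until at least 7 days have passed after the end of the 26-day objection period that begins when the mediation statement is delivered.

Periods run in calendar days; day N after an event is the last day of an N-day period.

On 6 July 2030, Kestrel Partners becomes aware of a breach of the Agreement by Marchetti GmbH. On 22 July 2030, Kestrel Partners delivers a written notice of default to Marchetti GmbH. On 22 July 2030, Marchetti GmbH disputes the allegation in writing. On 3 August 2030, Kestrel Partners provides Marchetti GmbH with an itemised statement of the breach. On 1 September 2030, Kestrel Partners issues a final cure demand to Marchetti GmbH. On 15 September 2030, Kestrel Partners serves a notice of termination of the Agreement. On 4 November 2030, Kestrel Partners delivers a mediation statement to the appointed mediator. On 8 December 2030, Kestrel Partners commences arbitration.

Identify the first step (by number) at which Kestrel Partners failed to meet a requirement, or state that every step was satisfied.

Step 1: the window is 5–21 days after 6 July 2030 (when the breach is discovered), so 11 July 2030 through 27 July 2030; 22 July 2030 falls inside that range.
Step 2: the window is 15–52 days after 22 July 2030 (when the default notice is delivered), so 6 August 2030 through 12 September 2030; 3 August 2030 is 3 days too early.
The analysis stops there.

Step 2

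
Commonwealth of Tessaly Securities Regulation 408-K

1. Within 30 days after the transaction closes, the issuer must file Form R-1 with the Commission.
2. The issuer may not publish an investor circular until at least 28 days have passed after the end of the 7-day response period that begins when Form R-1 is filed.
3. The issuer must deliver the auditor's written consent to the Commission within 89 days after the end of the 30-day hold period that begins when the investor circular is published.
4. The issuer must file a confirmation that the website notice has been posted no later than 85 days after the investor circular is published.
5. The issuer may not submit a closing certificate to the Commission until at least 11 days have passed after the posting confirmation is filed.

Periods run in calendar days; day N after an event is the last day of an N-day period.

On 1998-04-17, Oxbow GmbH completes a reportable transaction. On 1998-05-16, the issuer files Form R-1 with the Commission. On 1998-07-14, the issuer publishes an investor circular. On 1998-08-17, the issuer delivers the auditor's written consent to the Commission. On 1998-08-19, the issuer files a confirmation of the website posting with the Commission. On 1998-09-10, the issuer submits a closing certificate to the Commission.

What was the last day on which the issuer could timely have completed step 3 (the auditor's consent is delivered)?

The investor circular is published on 1998-07-14; the 30-day hold period therefore ends 1998-08-13, and step 3 runs from that date. 89 days after 1998-08-13 is 1998-11-10.

1998-11-10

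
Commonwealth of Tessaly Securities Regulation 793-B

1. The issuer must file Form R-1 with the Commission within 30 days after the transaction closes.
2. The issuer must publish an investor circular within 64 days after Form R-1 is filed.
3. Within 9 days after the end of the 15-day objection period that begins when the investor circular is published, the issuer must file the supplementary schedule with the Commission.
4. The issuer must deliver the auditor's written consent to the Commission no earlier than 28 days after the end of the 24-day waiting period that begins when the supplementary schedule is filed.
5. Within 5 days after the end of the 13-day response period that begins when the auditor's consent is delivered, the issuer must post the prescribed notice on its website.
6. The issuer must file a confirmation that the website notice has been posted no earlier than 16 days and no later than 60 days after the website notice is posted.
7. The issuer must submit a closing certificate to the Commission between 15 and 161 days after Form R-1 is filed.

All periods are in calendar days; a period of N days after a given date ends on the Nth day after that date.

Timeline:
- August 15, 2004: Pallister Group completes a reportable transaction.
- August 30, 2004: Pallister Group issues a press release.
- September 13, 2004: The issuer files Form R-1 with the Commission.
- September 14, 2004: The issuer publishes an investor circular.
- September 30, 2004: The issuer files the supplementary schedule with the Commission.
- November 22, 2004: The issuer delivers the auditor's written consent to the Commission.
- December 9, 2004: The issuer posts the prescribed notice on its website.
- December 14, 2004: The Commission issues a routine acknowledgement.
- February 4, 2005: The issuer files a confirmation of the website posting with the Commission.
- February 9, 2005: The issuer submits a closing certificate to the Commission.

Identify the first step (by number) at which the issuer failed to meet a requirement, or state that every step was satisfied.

Step 1: 30 days after August 15, 2004 (when the transaction closes) is September 14, 2004; September 13, 2004 is within that limit.
Step 2: 64 days after September 13, 2004 (when Form R-1 is filed) is November 16, 2004; done September 14, 2004 — timely.
Step 3: 9 days after September 29, 2004 (end of the 15-day objection period, which began when the investor circular is published on September 14, 2004) is October 8, 2004; completed September 30, 2004, before the deadline.
Step 4: the earliest permitted date is 28 days after October 24, 2004 (end of the 24-day waiting period, which began when the supplementary schedule is filed on September 30, 2004), i.e. November 21, 2004; November 22, 2004 is on or after that date.
Step 5: 5 days after December 5, 2004 (end of the 13-day response period, which began when the auditor's consent is delivered on November 22, 2004) is December 10, 2004; completed December 9, 2004, before the deadline.
Step 6: the window is 16–60 days after December 9, 2004 (when the website notice is posted), so December 25, 2004 through February 7, 2005; February 4, 2005 falls inside that range.
Step 7: the window is 15–161 days after September 13, 2004 (when Form R-1 is filed), so September 28, 2004 through February 21, 2005; done February 9, 2005, which is between those dates.

None — every step was satisfied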